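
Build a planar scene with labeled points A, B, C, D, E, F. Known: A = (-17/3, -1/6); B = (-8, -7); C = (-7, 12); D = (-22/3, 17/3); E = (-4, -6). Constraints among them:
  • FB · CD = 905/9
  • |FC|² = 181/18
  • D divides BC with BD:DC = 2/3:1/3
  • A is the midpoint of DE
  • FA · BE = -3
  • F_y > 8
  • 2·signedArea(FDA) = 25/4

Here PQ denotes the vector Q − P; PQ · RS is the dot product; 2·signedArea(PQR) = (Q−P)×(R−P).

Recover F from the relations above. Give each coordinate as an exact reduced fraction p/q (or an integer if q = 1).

1. F_x = -43/6  [FA · BE = -3 ∩ FB · CD = 905/9]
2. F_y = 53/6  [FA · BE = -3 ∩ FB · CD = 905/9]
   → F = (-43/6, 53/6)

F = (-43/6, 53/6)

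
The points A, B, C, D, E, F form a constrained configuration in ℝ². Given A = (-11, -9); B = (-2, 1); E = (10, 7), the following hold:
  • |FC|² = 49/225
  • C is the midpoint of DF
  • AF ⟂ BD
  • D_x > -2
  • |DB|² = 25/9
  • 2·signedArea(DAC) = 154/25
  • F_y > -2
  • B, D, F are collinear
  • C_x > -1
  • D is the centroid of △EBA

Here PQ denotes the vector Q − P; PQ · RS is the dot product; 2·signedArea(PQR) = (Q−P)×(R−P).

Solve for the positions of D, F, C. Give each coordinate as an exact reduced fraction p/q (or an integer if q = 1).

1. D_x = -1  [D is the centroid of △EBA]
2. D_y = -1/3  [D is the centroid of △EBA]
   → D = (-1, -1/3)
3. F_x = -11/25  [B, D, F are collinear ∩ AF ⟂ BD]
4. F_y = -27/25  [B, D, F are collinear ∩ AF ⟂ BD]
   → F = (-11/25, -27/25)
5. C_x = -18/25  [C is the midpoint of DF]
6. C_y = -53/75  [C is the midpoint of DF]
   → C = (-18/25, -53/75)

C = (-18/25, -53/75)
D = (-1, -1/3)
F = (-11/25, -27/25)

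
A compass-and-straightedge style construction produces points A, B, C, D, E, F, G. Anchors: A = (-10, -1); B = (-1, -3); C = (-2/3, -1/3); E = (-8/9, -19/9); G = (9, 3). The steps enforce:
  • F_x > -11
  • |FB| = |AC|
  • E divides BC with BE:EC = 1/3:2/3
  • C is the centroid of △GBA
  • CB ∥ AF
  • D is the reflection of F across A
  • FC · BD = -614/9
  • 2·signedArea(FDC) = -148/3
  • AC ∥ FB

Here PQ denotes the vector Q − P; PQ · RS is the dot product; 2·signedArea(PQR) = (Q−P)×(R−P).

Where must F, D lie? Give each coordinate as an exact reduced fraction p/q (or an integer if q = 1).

D = (-29/3, 5/3)
F = (-31/3, -11/3)

1. F_x = -31/3  [AC ∥ FB ∩ CB ∥ AF]
2. F_y = -11/3  [AC ∥ FB ∩ CB ∥ AF]
   → F = (-31/3, -11/3)
3. D_x = -29/3  [D is the reflection of F across A]
4. D_y = 5/3  [D is the reflection of F across A]
   → D = (-29/3, 5/3)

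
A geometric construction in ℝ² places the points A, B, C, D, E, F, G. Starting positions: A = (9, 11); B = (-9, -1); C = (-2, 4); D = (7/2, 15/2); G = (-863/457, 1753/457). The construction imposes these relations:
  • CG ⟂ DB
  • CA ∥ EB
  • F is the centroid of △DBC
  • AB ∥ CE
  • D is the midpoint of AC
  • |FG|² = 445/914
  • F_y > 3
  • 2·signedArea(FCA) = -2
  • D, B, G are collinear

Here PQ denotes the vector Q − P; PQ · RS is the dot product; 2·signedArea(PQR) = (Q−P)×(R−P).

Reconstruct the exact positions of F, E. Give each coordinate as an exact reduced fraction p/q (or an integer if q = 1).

1. F_x = -5/2  [F is the centroid of △DBC]
2. F_y = 7/2  [F is the centroid of △DBC]
   → F = (-5/2, 7/2)
3. E_x = -20  [CA ∥ EB ∩ AB ∥ CE]
4. E_y = -8  [CA ∥ EB ∩ AB ∥ CE]
   → E = (-20, -8)

E = (-20, -8)
F = (-5/2, 7/2)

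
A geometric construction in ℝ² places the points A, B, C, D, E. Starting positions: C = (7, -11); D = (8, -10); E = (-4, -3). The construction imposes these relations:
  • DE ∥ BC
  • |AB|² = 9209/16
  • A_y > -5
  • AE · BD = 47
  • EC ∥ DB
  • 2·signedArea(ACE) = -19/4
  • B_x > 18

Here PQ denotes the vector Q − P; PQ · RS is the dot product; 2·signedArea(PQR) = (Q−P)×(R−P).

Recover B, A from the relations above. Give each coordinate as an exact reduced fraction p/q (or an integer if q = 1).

1. B_x = 19  [DE ∥ BC ∩ EC ∥ DB]
2. B_y = -18  [DE ∥ BC ∩ EC ∥ DB]
   → B = (19, -18)
3. A_x = -1  [AE · BD = 47 ∩ 2·signedArea(ACE) = -19/4]
4. A_y = -19/4  [AE · BD = 47 ∩ 2·signedArea(ACE) = -19/4]
   → A = (-1, -19/4)

A = (-1, -19/4)
B = (19, -18)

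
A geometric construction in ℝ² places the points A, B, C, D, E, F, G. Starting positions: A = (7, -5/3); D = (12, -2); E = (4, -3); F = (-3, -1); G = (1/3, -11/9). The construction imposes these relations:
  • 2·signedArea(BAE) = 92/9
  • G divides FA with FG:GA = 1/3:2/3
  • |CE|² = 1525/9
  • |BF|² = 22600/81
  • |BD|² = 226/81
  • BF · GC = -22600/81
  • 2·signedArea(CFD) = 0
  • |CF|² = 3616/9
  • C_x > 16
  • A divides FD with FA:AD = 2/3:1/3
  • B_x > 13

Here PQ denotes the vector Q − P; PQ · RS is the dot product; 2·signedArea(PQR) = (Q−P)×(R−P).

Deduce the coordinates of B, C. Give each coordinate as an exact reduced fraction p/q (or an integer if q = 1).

B = (41/3, -19/9)
C = (17, -7/3)

1. B_x = 41/3  [line 4/3·x + -3·y + -221/9 = 0 ∩ |BD|² = 226/81]
2. B_y = -19/9  [line 4/3·x + -3·y + -221/9 = 0 ∩ |BD|² = 226/81]
   → B = (41/3, -19/9)
3. C_x = 17  [2·signedArea(CFD) = 0 ∩ BF · GC = -22600/81]
4. C_y = -7/3  [2·signedArea(CFD) = 0 ∩ BF · GC = -22600/81]
   → C = (17, -7/3)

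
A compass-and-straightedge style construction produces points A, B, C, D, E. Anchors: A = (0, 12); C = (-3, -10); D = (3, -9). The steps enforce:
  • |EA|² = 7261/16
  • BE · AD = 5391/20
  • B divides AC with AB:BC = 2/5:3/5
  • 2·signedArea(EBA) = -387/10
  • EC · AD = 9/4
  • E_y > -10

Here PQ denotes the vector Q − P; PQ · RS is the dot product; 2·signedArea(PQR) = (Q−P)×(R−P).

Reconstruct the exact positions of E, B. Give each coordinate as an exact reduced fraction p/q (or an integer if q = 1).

B = (-6/5, 16/5)
E = (3/2, -37/4)

1. B_x = -6/5  [B divides AC with AB:BC = 2/5:3/5]
2. B_y = 16/5  [B divides AC with AB:BC = 2/5:3/5]
   → B = (-6/5, 16/5)
3. E_x = 3/2  [EC · AD = 9/4 ∩ 2·signedArea(EBA) = -387/10]
4. E_y = -37/4  [EC · AD = 9/4 ∩ 2·signedArea(EBA) = -387/10]
   → E = (3/2, -37/4)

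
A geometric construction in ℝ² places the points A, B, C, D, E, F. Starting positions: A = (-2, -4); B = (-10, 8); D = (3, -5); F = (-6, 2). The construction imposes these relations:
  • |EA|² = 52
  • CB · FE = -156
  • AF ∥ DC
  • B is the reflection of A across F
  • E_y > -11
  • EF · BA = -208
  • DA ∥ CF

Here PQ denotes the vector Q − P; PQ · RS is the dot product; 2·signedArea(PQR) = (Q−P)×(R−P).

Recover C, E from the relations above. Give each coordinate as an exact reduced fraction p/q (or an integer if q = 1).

1. C_x = -1  [DA ∥ CF ∩ AF ∥ DC]
2. C_y = 1  [DA ∥ CF ∩ AF ∥ DC]
   → C = (-1, 1)
3. E_x = 2  [EF · BA = -208 ∩ CB · FE = -156]
4. E_y = -10  [EF · BA = -208 ∩ CB · FE = -156]
   → E = (2, -10)

C = (-1, 1)
E = (2, -10)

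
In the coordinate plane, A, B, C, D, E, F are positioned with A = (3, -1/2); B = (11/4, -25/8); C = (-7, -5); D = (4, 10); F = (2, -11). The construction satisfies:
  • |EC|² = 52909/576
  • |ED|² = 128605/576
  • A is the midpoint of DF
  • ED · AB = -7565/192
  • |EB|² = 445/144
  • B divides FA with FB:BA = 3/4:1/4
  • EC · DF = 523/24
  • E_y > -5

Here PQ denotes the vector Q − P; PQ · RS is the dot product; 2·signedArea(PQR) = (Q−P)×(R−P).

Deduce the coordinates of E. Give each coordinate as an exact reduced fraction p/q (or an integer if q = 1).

E = (31/12, -39/8)

1. E_x = 31/12  [line 2·x + 21·y + 2333/24 = 0 ∩ |ED|² = 128605/576]
2. E_y = -39/8  [line 2·x + 21·y + 2333/24 = 0 ∩ |ED|² = 128605/576]
   → E = (31/12, -39/8)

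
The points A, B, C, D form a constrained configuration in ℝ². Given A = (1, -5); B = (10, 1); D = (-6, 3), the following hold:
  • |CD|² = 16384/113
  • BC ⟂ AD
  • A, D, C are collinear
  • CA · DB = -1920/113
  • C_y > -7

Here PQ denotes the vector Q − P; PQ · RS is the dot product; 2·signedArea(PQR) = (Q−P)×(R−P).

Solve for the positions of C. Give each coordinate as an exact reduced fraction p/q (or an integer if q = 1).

1. C_x = 218/113  [A, D, C are collinear ∩ BC ⟂ AD]
2. C_y = -685/113  [A, D, C are collinear ∩ BC ⟂ AD]
   → C = (218/113, -685/113)

C = (218/113, -685/113)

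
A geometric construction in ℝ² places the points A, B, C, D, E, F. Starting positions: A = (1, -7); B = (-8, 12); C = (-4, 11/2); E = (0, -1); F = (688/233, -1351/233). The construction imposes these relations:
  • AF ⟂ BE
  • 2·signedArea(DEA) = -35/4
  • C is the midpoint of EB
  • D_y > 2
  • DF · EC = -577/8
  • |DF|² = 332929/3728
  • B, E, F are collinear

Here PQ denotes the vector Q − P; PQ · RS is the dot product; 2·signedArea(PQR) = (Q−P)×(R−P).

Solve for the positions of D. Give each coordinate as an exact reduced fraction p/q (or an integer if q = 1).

D = (-2, 9/4)

1. D_x = -2  [2·signedArea(DEA) = -35/4 ∩ DF · EC = -577/8]
2. D_y = 9/4  [2·signedArea(DEA) = -35/4 ∩ DF · EC = -577/8]
   → D = (-2, 9/4)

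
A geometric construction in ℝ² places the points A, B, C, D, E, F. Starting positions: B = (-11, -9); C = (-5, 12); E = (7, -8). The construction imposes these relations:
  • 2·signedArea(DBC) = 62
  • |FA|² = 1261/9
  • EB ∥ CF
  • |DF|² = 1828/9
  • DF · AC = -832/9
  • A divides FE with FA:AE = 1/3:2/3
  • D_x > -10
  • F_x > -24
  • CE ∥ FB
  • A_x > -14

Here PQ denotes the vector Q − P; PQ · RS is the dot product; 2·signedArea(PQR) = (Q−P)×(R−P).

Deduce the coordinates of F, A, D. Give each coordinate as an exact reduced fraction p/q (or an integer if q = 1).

1. F_x = -23  [CE ∥ FB ∩ EB ∥ CF]
2. F_y = 11  [CE ∥ FB ∩ EB ∥ CF]
   → F = (-23, 11)
3. A_x = -13  [A divides FE with FA:AE = 1/3:2/3]
4. A_y = 14/3  [A divides FE with FA:AE = 1/3:2/3]
   → A = (-13, 14/3)
5. D_x = -9  [2·signedArea(DBC) = 62 ∩ DF · AC = -832/9]
6. D_y = 25/3  [2·signedArea(DBC) = 62 ∩ DF · AC = -832/9]
   → D = (-9, 25/3)

A = (-13, 14/3)
D = (-9, 25/3)
F = (-23, 11)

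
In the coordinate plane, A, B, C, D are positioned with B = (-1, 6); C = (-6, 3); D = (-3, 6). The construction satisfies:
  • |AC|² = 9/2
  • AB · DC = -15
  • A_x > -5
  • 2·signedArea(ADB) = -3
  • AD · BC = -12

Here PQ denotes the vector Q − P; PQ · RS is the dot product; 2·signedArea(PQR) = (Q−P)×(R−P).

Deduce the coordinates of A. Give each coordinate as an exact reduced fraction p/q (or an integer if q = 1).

1. A_x = -9/2  [AB · DC = -15 ∩ AD · BC = -12]
2. A_y = 9/2  [AB · DC = -15 ∩ AD · BC = -12]
   → A = (-9/2, 9/2)

A = (-9/2, 9/2)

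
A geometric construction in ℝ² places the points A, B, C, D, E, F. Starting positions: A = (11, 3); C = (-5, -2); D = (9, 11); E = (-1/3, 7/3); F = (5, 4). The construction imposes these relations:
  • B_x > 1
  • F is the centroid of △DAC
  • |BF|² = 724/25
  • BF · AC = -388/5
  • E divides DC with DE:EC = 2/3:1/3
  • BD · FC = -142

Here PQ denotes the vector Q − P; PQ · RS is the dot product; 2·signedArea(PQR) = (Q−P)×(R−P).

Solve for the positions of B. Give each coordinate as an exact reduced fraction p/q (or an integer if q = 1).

1. B_x = 7/5  [BF · AC = -388/5 ∩ BD · FC = -142]
2. B_y = 0  [BF · AC = -388/5 ∩ BD · FC = -142]
   → B = (7/5, 0)

B = (7/5, 0)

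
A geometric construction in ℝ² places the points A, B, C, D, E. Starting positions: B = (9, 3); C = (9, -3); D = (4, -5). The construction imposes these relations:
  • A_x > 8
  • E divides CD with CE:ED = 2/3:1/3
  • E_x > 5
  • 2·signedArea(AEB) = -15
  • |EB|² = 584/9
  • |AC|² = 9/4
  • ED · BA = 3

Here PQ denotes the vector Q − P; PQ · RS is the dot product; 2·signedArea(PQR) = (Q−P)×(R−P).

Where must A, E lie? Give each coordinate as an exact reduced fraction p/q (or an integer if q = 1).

A = (9, -3/2)
E = (17/3, -13/3)

1. E_x = 17/3  [E divides CD with CE:ED = 2/3:1/3]
2. E_y = -13/3  [E divides CD with CE:ED = 2/3:1/3]
   → E = (17/3, -13/3)
3. A_x = 9  [2·signedArea(AEB) = -15 ∩ ED · BA = 3]
4. A_y = -3/2  [2·signedArea(AEB) = -15 ∩ ED · BA = 3]
   → A = (9, -3/2)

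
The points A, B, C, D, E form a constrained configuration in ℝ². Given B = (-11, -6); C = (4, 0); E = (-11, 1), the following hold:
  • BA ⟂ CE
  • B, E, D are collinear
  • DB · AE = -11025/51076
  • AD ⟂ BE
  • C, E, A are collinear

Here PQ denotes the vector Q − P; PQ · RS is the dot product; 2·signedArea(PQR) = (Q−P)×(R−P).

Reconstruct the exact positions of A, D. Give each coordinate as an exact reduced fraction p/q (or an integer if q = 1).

1. A_x = -2381/226  [C, E, A are collinear ∩ BA ⟂ CE]
2. A_y = 219/226  [C, E, A are collinear ∩ BA ⟂ CE]
   → A = (-2381/226, 219/226)
3. D_x = -11  [B, E, D are collinear ∩ AD ⟂ BE]
4. D_y = 219/226  [B, E, D are collinear ∩ AD ⟂ BE]
   → D = (-11, 219/226)

A = (-2381/226, 219/226)
D = (-11, 219/226)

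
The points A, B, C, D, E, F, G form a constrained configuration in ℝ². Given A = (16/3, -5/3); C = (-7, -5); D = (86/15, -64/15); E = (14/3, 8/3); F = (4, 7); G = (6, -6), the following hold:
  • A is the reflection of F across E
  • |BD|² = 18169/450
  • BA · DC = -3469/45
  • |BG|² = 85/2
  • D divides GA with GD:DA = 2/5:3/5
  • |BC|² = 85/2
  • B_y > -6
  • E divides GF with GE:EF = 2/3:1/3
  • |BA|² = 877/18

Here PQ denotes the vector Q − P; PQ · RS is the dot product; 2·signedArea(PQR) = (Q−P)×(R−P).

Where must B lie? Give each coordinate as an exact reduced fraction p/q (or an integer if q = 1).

1. B_x = -1/2  [line 191/15·x + 11/15·y + 52/5 = 0 ∩ |BG|² = 85/2]
2. B_y = -11/2  [line 191/15·x + 11/15·y + 52/5 = 0 ∩ |BG|² = 85/2]
   → B = (-1/2, -11/2)

B = (-1/2, -11/2)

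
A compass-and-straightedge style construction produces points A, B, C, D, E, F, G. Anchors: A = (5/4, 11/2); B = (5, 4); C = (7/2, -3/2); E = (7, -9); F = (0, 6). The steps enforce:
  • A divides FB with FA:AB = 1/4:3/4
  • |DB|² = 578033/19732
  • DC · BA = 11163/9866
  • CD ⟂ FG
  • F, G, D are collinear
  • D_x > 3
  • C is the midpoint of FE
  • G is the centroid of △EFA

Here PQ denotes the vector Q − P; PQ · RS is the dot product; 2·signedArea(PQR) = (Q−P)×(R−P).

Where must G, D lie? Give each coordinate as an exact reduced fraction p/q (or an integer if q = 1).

D = (38313/9866, -6393/4933)
G = (11/4, 5/6)

1. G_x = 11/4  [G is the centroid of △EFA]
2. G_y = 5/6  [G is the centroid of △EFA]
   → G = (11/4, 5/6)
3. D_x = 38313/9866  [F, G, D are collinear ∩ CD ⟂ FG]
4. D_y = -6393/4933  [F, G, D are collinear ∩ CD ⟂ FG]
   → D = (38313/9866, -6393/4933)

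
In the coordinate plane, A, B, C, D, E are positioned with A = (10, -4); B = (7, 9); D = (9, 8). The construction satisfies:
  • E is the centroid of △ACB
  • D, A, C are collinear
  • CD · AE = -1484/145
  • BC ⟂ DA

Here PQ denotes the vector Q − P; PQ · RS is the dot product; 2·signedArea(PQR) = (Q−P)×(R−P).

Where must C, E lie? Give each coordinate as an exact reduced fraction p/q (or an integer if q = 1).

1. C_x = 1291/145  [D, A, C are collinear ∩ BC ⟂ DA]
2. C_y = 1328/145  [D, A, C are collinear ∩ BC ⟂ DA]
   → C = (1291/145, 1328/145)
3. E_x = 1252/145  [E is the centroid of △ACB]
4. E_y = 2053/435  [E is the centroid of △ACB]
   → E = (1252/145, 2053/435)

C = (1291/145, 1328/145)
E = (1252/145, 2053/435)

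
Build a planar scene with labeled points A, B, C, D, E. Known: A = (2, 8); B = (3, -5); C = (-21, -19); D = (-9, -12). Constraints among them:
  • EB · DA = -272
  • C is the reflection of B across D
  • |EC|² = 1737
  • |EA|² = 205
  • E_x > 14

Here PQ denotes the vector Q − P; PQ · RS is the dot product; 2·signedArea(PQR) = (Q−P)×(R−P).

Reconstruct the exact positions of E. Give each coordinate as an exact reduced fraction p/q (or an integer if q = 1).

E = (15, 2)

1. E_x = 15  [line -11·x + -20·y + 205 = 0 ∩ |EC|² = 1737]
2. E_y = 2  [line -11·x + -20·y + 205 = 0 ∩ |EC|² = 1737]
   → E = (15, 2)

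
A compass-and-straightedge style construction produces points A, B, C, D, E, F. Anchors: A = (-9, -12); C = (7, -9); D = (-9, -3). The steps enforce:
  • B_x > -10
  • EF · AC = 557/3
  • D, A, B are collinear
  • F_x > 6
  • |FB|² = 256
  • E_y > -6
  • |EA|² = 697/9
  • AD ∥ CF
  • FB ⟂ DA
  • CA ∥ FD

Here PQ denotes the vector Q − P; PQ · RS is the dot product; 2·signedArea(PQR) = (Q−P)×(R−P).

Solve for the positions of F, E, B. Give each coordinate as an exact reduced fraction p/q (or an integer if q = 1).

B = (-9, 0)
E = (-11/3, -5)
F = (7, 0)

1. F_x = 7  [CA ∥ FD ∩ AD ∥ CF]
2. F_y = 0  [CA ∥ FD ∩ AD ∥ CF]
   → F = (7, 0)
3. E_x = -11/3  [line -16·x + -3·y + -221/3 = 0 ∩ |EA|² = 697/9]
4. E_y = -5  [line -16·x + -3·y + -221/3 = 0 ∩ |EA|² = 697/9]
   → E = (-11/3, -5)
5. B_x = -9  [D, A, B are collinear ∩ FB ⟂ DA]
6. B_y = 0  [D, A, B are collinear ∩ FB ⟂ DA]
   → B = (-9, 0)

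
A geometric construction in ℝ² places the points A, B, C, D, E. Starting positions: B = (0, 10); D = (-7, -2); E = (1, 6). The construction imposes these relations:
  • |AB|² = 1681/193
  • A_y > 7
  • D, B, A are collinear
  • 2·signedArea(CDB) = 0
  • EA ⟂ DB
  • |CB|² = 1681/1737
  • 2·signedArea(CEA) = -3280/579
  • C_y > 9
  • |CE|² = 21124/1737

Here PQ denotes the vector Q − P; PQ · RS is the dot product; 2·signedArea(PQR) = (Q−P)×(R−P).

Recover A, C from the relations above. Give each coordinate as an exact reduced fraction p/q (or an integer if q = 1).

1. A_x = -287/193  [D, B, A are collinear ∩ EA ⟂ DB]
2. A_y = 1438/193  [D, B, A are collinear ∩ EA ⟂ DB]
   → A = (-287/193, 1438/193)
3. C_x = -287/579  [2·signedArea(CDB) = 0 ∩ 2·signedArea(CEA) = -3280/579]
4. C_y = 1766/193  [2·signedArea(CDB) = 0 ∩ 2·signedArea(CEA) = -3280/579]
   → C = (-287/579, 1766/193)

A = (-287/193, 1438/193)
C = (-287/579, 1766/193)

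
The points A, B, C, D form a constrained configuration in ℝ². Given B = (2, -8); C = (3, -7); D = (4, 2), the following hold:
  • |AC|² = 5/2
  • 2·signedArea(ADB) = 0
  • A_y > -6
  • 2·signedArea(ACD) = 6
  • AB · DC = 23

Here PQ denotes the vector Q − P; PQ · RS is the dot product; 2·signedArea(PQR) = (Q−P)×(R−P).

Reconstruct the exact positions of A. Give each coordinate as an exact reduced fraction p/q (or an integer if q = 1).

1. A_x = 5/2  [2·signedArea(ADB) = 0 ∩ AB · DC = 23]
2. A_y = -11/2  [2·signedArea(ADB) = 0 ∩ AB · DC = 23]
   → A = (5/2, -11/2)

A = (5/2, -11/2)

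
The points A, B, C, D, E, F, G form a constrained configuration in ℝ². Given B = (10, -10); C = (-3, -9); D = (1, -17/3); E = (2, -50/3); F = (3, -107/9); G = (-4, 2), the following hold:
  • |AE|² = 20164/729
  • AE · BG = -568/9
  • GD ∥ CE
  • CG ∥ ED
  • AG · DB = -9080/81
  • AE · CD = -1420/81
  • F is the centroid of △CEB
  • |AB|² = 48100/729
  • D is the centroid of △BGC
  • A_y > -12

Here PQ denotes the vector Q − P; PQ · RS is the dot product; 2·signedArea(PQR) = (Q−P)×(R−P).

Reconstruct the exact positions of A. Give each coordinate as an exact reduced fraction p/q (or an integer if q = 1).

A = (2, -308/27)

1. A_x = 2  [AE · BG = -568/9 ∩ AG · DB = -9080/81]
2. A_y = -308/27  [AE · BG = -568/9 ∩ AG · DB = -9080/81]
   → A = (2, -308/27)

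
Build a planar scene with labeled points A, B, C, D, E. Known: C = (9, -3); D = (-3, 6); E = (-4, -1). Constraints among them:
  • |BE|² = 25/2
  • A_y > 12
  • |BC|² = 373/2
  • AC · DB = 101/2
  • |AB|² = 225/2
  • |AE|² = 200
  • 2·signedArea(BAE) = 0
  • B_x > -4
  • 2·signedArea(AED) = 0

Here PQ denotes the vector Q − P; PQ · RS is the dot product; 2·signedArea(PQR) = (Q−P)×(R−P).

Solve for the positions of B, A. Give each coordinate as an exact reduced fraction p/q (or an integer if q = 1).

A = (-2, 13)
B = (-7/2, 5/2)

1. A_x = -2  [line -7·x + 1·y + -27 = 0 ∩ |AE|² = 200]
2. A_y = 13  [line -7·x + 1·y + -27 = 0 ∩ |AE|² = 200]
   → A = (-2, 13)
3. B_x = -7/2  [2·signedArea(BAE) = 0 ∩ AC · DB = 101/2]
4. B_y = 5/2  [2·signedArea(BAE) = 0 ∩ AC · DB = 101/2]
   → B = (-7/2, 5/2)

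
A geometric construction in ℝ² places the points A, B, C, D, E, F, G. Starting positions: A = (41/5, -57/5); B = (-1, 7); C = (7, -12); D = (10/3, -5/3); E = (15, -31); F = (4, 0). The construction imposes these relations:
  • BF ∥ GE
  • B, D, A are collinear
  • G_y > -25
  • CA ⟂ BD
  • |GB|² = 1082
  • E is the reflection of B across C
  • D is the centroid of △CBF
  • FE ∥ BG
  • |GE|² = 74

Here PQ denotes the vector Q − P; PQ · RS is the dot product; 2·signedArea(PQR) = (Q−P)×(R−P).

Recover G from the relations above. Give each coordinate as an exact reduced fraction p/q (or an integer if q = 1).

1. G_x = 10  [BF ∥ GE ∩ FE ∥ BG]
2. G_y = -24  [BF ∥ GE ∩ FE ∥ BG]
   → G = (10, -24)

G = (10, -24)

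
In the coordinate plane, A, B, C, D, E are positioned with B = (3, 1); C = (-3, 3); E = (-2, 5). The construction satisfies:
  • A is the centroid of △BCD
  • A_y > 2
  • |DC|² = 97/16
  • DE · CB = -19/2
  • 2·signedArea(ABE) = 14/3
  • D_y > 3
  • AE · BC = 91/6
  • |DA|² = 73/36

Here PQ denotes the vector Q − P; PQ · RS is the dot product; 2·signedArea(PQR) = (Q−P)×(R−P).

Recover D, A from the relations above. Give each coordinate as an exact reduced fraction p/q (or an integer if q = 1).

1. D_x = -3/4  [line -6·x + 2·y + -25/2 = 0 ∩ |DC|² = 97/16]
2. D_y = 4  [line -6·x + 2·y + -25/2 = 0 ∩ |DC|² = 97/16]
   → D = (-3/4, 4)
3. A_x = -1/4  [A is the centroid of △BCD]
4. A_y = 8/3  [A is the centroid of △BCD]
   → A = (-1/4, 8/3)

A = (-1/4, 8/3)
D = (-3/4, 4)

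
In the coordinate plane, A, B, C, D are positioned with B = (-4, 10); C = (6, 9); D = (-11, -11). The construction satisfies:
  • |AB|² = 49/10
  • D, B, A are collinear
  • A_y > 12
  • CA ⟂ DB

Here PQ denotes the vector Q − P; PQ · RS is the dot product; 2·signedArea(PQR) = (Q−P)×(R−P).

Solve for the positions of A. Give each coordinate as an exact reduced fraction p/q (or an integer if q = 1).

A = (-33/10, 121/10)

1. A_x = -33/10  [D, B, A are collinear ∩ CA ⟂ DB]
2. A_y = 121/10  [D, B, A are collinear ∩ CA ⟂ DB]
   → A = (-33/10, 121/10)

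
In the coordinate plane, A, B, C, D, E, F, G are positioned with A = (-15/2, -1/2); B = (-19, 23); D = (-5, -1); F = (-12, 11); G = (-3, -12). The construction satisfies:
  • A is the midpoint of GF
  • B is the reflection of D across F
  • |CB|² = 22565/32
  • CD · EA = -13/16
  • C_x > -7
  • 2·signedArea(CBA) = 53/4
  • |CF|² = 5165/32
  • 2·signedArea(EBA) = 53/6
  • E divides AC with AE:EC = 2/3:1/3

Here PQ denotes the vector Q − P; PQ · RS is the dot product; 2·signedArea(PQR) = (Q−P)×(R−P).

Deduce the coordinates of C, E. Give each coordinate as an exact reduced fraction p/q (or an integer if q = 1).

C = (-55/8, -5/8)
E = (-85/12, -7/12)

1. C_x = -55/8  [line 47/2·x + 23/2·y + 675/4 = 0 ∩ |CF|² = 5165/32]
2. C_y = -5/8  [line 47/2·x + 23/2·y + 675/4 = 0 ∩ |CF|² = 5165/32]
   → C = (-55/8, -5/8)
3. E_x = -85/12  [E divides AC with AE:EC = 2/3:1/3]
4. E_y = -7/12  [E divides AC with AE:EC = 2/3:1/3]
   → E = (-85/12, -7/12)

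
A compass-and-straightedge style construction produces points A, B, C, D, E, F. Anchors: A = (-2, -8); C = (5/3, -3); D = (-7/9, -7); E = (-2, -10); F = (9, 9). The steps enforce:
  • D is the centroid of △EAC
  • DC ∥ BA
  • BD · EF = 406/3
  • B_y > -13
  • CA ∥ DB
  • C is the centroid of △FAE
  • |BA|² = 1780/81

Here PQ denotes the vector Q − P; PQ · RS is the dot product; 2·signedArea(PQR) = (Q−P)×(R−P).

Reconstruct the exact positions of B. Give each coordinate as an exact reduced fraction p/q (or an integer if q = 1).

B = (-40/9, -12)

1. B_x = -40/9  [DC ∥ BA ∩ CA ∥ DB]
2. B_y = -12  [DC ∥ BA ∩ CA ∥ DB]
   → B = (-40/9, -12)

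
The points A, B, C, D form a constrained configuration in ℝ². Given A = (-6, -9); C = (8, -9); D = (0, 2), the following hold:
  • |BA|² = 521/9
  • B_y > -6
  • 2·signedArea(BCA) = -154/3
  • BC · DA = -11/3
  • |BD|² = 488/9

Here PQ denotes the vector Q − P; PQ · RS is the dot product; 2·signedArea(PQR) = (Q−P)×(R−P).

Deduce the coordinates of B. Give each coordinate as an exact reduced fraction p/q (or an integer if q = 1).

B = (2/3, -16/3)

1. B_x = 2/3  [2·signedArea(BCA) = -154/3 ∩ BC · DA = -11/3]
2. B_y = -16/3  [2·signedArea(BCA) = -154/3 ∩ BC · DA = -11/3]
   → B = (2/3, -16/3)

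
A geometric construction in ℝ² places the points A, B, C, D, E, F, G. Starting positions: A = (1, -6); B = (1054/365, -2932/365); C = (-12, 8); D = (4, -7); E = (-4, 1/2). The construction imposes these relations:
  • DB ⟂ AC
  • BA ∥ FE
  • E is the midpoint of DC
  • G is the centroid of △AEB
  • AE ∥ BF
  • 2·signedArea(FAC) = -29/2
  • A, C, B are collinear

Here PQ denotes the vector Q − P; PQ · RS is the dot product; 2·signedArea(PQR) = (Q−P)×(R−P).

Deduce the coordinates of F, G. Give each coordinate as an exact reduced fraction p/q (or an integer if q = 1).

1. F_x = -771/365  [BA ∥ FE ∩ AE ∥ BF]
2. F_y = -1119/730  [BA ∥ FE ∩ AE ∥ BF]
   → F = (-771/365, -1119/730)
3. G_x = -41/1095  [G is the centroid of △AEB]
4. G_y = -3293/730  [G is the centroid of △AEB]
   → G = (-41/1095, -3293/730)

F = (-771/365, -1119/730)
G = (-41/1095, -3293/730)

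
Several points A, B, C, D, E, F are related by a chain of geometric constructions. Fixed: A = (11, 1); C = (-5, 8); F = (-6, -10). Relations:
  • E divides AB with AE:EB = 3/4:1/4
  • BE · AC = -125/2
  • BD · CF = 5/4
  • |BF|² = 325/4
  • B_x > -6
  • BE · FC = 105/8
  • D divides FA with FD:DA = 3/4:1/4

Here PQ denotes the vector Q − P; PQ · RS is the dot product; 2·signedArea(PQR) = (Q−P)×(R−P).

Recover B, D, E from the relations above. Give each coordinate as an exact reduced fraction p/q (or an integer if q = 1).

1. D_x = 27/4  [D divides FA with FD:DA = 3/4:1/4]
2. D_y = -7/4  [D divides FA with FD:DA = 3/4:1/4]
   → D = (27/4, -7/4)
3. B_x = -11/2  [line 1·x + 18·y + 47/2 = 0 ∩ |BF|² = 325/4]
4. B_y = -1  [line 1·x + 18·y + 47/2 = 0 ∩ |BF|² = 325/4]
   → B = (-11/2, -1)
5. E_x = -11/8  [BE · AC = -125/2 ∩ E divides AB with AE:EB = 3/4:1/4]
6. E_y = -1/2  [BE · AC = -125/2 ∩ E divides AB with AE:EB = 3/4:1/4]
   → E = (-11/8, -1/2)

B = (-11/2, -1)
D = (27/4, -7/4)
E = (-11/8, -1/2)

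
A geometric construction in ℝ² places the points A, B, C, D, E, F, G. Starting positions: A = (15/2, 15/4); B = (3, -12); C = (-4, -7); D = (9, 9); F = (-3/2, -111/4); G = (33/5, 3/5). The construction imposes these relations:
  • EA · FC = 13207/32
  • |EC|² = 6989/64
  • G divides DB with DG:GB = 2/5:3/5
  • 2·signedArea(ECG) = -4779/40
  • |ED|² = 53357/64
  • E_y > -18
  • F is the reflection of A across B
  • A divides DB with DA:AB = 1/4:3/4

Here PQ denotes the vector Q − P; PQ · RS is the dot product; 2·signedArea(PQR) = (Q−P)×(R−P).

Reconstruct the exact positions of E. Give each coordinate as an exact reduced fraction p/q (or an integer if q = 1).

1. E_x = -11/4  [2·signedArea(ECG) = -4779/40 ∩ EA · FC = 13207/32]
2. E_y = -139/8  [2·signedArea(ECG) = -4779/40 ∩ EA · FC = 13207/32]
   → E = (-11/4, -139/8)

E = (-11/4, -139/8)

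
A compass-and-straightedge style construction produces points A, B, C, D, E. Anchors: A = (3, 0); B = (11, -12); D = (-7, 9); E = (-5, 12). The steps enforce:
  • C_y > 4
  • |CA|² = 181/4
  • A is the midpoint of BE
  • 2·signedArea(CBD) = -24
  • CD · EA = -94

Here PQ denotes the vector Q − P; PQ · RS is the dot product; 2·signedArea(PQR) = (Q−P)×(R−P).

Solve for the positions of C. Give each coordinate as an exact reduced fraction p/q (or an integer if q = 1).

C = (-2, 9/2)

1. C_x = -2  [CD · EA = -94 ∩ 2·signedArea(CBD) = -24]
2. C_y = 9/2  [CD · EA = -94 ∩ 2·signedArea(CBD) = -24]
   → C = (-2, 9/2)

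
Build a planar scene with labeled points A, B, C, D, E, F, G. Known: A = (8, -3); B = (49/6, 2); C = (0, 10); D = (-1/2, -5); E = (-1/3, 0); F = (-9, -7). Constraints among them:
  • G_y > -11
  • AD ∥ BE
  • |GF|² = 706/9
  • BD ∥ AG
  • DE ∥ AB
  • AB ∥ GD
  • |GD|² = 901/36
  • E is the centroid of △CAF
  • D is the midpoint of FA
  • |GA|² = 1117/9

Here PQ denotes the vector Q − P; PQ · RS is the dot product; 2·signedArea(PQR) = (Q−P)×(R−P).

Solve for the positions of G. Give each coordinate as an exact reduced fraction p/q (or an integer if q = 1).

1. G_x = -2/3  [AB ∥ GD ∩ BD ∥ AG]
2. G_y = -10  [AB ∥ GD ∩ BD ∥ AG]
   → G = (-2/3, -10)

G = (-2/3, -10)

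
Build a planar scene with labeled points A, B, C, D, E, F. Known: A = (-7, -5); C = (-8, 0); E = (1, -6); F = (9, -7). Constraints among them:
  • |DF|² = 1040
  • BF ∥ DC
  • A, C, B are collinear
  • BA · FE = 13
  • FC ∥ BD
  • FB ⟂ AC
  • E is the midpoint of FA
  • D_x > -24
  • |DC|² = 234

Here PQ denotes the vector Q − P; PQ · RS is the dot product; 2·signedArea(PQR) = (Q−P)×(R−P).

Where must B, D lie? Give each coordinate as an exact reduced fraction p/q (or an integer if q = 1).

B = (-6, -10)
D = (-23, -3)

1. B_x = -6  [A, C, B are collinear ∩ FB ⟂ AC]
2. B_y = -10  [A, C, B are collinear ∩ FB ⟂ AC]
   → B = (-6, -10)
3. D_x = -23  [BF ∥ DC ∩ FC ∥ BD]
4. D_y = -3  [BF ∥ DC ∩ FC ∥ BD]
   → D = (-23, -3)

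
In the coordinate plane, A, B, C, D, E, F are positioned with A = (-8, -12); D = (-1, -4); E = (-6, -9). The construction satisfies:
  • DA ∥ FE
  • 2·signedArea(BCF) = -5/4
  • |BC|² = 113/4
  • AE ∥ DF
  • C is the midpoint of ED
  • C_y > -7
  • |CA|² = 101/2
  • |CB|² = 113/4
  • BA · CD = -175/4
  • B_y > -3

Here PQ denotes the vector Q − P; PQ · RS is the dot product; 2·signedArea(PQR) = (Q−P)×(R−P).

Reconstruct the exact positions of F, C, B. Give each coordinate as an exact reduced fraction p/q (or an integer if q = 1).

1. F_x = 1  [DA ∥ FE ∩ AE ∥ DF]
2. F_y = -1  [DA ∥ FE ∩ AE ∥ DF]
   → F = (1, -1)
3. C_x = -7/2  [C is the midpoint of ED]
4. C_y = -13/2  [C is the midpoint of ED]
   → C = (-7/2, -13/2)
5. B_x = 0  [BA · CD = -175/4 ∩ 2·signedArea(BCF) = -5/4]
6. B_y = -5/2  [BA · CD = -175/4 ∩ 2·signedArea(BCF) = -5/4]
   → B = (0, -5/2)

B = (0, -5/2)
C = (-7/2, -13/2)
F = (1, -1)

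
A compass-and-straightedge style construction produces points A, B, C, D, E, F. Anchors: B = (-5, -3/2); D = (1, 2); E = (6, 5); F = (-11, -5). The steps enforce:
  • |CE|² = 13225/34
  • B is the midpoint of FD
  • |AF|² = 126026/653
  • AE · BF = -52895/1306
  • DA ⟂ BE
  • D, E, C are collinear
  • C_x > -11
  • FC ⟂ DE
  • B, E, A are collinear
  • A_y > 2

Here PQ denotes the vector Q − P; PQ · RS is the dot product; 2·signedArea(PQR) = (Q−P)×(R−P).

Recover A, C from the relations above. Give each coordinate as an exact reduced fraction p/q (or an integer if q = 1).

1. A_x = 640/653  [B, E, A are collinear ∩ DA ⟂ BE]
2. A_y = 1328/653  [B, E, A are collinear ∩ DA ⟂ BE]
   → A = (640/653, 1328/653)
3. C_x = -371/34  [D, E, C are collinear ∩ FC ⟂ DE]
4. C_y = -175/34  [D, E, C are collinear ∩ FC ⟂ DE]
   → C = (-371/34, -175/34)

A = (640/653, 1328/653)
C = (-371/34, -175/34)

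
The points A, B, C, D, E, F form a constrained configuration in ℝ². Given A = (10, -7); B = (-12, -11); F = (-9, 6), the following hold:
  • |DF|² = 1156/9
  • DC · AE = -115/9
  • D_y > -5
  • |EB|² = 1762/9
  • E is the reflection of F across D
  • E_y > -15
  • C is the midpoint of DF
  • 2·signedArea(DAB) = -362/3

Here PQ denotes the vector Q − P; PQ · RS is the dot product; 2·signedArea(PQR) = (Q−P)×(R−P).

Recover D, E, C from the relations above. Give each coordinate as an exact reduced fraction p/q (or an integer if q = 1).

C = (-19/3, 1)
D = (-11/3, -4)
E = (5/3, -14)

1. D_x = -11/3  [line 4·x + -22·y + -220/3 = 0 ∩ |DF|² = 1156/9]
2. D_y = -4  [line 4·x + -22·y + -220/3 = 0 ∩ |DF|² = 1156/9]
   → D = (-11/3, -4)
3. E_x = 5/3  [E is the reflection of F across D]
4. E_y = -14  [E is the reflection of F across D]
   → E = (5/3, -14)
5. C_x = -19/3  [C is the midpoint of DF]
6. C_y = 1  [C is the midpoint of DF]
   → C = (-19/3, 1)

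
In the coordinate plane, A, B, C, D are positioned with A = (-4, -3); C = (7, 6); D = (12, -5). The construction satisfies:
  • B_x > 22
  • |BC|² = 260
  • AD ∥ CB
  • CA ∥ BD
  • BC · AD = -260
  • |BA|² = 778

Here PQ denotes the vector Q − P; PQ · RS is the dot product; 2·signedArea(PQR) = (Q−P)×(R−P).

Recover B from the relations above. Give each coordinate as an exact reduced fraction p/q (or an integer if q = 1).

B = (23, 4)

1. B_x = 23  [CA ∥ BD ∩ AD ∥ CB]
2. B_y = 4  [CA ∥ BD ∩ AD ∥ CB]
   → B = (23, 4)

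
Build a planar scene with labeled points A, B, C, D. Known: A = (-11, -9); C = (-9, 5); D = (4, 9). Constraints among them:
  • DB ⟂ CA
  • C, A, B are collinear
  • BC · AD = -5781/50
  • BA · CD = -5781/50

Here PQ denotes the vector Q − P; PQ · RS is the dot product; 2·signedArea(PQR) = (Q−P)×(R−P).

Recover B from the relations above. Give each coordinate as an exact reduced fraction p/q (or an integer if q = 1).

1. B_x = -409/50  [C, A, B are collinear ∩ DB ⟂ CA]
2. B_y = 537/50  [C, A, B are collinear ∩ DB ⟂ CA]
   → B = (-409/50, 537/50)

B = (-409/50, 537/50)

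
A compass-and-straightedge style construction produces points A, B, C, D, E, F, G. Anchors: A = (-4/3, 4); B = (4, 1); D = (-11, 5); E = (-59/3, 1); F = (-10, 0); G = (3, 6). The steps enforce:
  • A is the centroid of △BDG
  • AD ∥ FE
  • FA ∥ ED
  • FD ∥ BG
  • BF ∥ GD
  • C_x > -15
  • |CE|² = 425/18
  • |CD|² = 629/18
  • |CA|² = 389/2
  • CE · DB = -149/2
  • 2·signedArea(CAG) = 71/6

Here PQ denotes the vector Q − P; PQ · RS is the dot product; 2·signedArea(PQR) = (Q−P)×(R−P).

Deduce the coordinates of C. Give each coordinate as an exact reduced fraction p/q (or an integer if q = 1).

C = (-89/6, 1/2)

1. C_x = -89/6  [CE · DB = -149/2 ∩ 2·signedArea(CAG) = 71/6]
2. C_y = 1/2  [CE · DB = -149/2 ∩ 2·signedArea(CAG) = 71/6]
   → C = (-89/6, 1/2)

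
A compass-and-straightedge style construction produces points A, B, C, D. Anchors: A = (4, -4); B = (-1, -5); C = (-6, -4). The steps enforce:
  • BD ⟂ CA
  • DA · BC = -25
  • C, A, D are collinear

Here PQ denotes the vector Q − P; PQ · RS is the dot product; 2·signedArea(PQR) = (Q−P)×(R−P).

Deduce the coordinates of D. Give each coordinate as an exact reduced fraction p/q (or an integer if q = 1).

D = (-1, -4)

1. D_x = -1  [C, A, D are collinear ∩ BD ⟂ CA]
2. D_y = -4  [C, A, D are collinear ∩ BD ⟂ CA]
   → D = (-1, -4)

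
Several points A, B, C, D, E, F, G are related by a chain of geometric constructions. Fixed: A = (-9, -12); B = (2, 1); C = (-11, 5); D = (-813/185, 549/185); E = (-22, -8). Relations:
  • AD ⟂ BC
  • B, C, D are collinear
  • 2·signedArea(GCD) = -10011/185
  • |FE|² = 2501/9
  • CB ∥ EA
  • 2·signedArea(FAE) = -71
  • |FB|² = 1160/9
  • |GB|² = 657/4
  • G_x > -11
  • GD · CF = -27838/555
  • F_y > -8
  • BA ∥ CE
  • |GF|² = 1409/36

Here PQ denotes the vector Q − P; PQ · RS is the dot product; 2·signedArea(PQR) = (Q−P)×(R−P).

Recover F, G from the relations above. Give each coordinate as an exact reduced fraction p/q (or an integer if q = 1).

F = (-16/3, -23/3)
G = (-10, -7/2)

1. F_x = -16/3  [line -4·x + -13·y + -121 = 0 ∩ |FB|² = 1160/9]
2. F_y = -23/3  [line -4·x + -13·y + -121 = 0 ∩ |FB|² = 1160/9]
   → F = (-16/3, -23/3)
3. G_x = -10  [2·signedArea(GCD) = -10011/185 ∩ GD · CF = -27838/555]
4. G_y = -7/2  [2·signedArea(GCD) = -10011/185 ∩ GD · CF = -27838/555]
   → G = (-10, -7/2)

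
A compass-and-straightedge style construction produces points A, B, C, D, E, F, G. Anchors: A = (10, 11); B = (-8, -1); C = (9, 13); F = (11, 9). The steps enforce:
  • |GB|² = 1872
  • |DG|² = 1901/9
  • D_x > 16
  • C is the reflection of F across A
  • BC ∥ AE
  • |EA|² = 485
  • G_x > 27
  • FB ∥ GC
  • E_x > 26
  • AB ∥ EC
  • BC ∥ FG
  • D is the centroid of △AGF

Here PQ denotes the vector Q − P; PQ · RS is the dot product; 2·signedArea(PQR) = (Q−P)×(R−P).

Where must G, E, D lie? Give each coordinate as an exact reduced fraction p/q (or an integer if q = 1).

D = (49/3, 43/3)
E = (27, 25)
G = (28, 23)

1. G_x = 28  [FB ∥ GC ∩ BC ∥ FG]
2. G_y = 23  [FB ∥ GC ∩ BC ∥ FG]
   → G = (28, 23)
3. E_x = 27  [AB ∥ EC ∩ BC ∥ AE]
4. E_y = 25  [AB ∥ EC ∩ BC ∥ AE]
   → E = (27, 25)
5. D_x = 49/3  [D is the centroid of △AGF]
6. D_y = 43/3  [D is the centroid of △AGF]
   → D = (49/3, 43/3)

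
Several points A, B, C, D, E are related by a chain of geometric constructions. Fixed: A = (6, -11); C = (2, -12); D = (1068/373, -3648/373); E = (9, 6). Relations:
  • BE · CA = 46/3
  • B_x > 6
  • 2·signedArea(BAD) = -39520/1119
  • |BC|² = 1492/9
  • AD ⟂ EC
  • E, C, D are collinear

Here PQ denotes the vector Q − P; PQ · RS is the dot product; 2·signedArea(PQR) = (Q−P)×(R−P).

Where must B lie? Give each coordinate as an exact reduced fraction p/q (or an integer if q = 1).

B = (20/3, 0)

1. B_x = 20/3  [2·signedArea(BAD) = -39520/1119 ∩ BE · CA = 46/3]
2. B_y = 0  [2·signedArea(BAD) = -39520/1119 ∩ BE · CA = 46/3]
   → B = (20/3, 0)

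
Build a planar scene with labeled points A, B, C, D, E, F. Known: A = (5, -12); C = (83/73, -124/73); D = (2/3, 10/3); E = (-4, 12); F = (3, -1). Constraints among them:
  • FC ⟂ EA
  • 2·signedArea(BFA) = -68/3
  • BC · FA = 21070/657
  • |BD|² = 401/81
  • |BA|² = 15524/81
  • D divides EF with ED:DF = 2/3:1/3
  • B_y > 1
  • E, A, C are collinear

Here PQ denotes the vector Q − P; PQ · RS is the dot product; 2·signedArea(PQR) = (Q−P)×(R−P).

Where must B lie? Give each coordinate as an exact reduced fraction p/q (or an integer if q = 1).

1. B_x = 5/9  [2·signedArea(BFA) = -68/3 ∩ BC · FA = 21070/657]
2. B_y = 10/9  [2·signedArea(BFA) = -68/3 ∩ BC · FA = 21070/657]
   → B = (5/9, 10/9)

B = (5/9, 10/9)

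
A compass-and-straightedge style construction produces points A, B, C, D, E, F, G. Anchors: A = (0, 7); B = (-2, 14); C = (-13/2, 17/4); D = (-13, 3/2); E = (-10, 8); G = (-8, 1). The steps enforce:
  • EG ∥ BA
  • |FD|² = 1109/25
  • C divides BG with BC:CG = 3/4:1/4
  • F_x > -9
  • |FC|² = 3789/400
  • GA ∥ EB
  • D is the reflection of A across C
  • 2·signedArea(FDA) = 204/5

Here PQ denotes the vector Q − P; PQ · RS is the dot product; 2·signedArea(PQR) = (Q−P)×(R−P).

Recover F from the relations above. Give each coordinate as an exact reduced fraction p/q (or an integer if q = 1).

1. F_x = -43/5  [line -11/2·x + 13·y + -659/5 = 0 ∩ |FD|² = 1109/25]
2. F_y = 13/2  [line -11/2·x + 13·y + -659/5 = 0 ∩ |FD|² = 1109/25]
   → F = (-43/5, 13/2)

F = (-43/5, 13/2)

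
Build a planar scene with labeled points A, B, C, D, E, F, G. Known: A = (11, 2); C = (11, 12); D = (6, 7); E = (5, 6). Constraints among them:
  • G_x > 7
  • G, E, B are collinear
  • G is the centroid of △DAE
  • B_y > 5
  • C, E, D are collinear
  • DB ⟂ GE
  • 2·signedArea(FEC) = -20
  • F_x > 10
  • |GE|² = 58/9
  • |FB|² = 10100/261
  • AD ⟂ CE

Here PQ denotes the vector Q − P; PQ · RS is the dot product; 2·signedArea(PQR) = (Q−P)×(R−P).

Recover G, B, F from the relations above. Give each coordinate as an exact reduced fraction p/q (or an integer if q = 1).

B = (159/29, 168/29)
F = (11, 26/3)
G = (22/3, 5)

1. G_x = 22/3  [G is the centroid of △DAE]
2. G_y = 5  [G is the centroid of △DAE]
   → G = (22/3, 5)
3. B_x = 159/29  [G, E, B are collinear ∩ DB ⟂ GE]
4. B_y = 168/29  [G, E, B are collinear ∩ DB ⟂ GE]
   → B = (159/29, 168/29)
5. F_x = 11  [line -6·x + 6·y + 14 = 0 ∩ |FB|² = 10100/261]
6. F_y = 26/3  [line -6·x + 6·y + 14 = 0 ∩ |FB|² = 10100/261]
   → F = (11, 26/3)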